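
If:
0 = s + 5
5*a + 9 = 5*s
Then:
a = -34/5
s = -5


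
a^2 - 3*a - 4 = (a - 4)*(a + 1)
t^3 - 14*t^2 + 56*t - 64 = (t - 8)*(t - 4)*(t - 2)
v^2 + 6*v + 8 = (v + 2)*(v + 4)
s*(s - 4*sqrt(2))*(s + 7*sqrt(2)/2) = s^3 - sqrt(2)*s^2/2 - 28*s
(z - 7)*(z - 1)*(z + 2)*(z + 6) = z^4 - 45*z^2 - 40*z + 84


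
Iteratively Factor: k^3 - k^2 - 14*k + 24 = (k - 3)*(k^2 + 2*k - 8) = (k - 3)*(k + 4)*(k - 2)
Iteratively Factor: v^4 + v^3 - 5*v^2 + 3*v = (v + 3)*(v^3 - 2*v^2 + v) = v*(v + 3)*(v^2 - 2*v + 1) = v*(v - 1)*(v + 3)*(v - 1)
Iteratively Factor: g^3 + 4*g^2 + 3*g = (g + 3)*(g^2 + g) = (g + 1)*(g + 3)*(g)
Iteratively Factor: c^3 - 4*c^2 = (c)*(c^2 - 4*c) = c^2*(c - 4)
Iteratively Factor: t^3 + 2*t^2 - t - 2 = (t - 1)*(t^2 + 3*t + 2) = (t - 1)*(t + 1)*(t + 2)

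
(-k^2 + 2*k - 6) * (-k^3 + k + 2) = k^5 - 2*k^4 + 5*k^3 - 2*k - 12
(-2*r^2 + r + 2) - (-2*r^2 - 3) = r + 5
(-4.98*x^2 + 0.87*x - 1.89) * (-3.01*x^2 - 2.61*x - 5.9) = 14.9898*x^4 + 10.3791*x^3 + 32.8002*x^2 - 0.200100000000001*x + 11.151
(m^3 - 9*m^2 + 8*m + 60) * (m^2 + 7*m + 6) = m^5 - 2*m^4 - 49*m^3 + 62*m^2 + 468*m + 360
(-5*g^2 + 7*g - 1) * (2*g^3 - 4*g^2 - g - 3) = -10*g^5 + 34*g^4 - 25*g^3 + 12*g^2 - 20*g + 3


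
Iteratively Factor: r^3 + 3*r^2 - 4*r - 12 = (r + 2)*(r^2 + r - 6) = (r + 2)*(r + 3)*(r - 2)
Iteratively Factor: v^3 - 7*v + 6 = (v - 2)*(v^2 + 2*v - 3) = (v - 2)*(v - 1)*(v + 3)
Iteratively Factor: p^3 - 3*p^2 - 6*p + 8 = (p - 1)*(p^2 - 2*p - 8) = (p - 1)*(p + 2)*(p - 4)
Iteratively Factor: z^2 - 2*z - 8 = (z + 2)*(z - 4)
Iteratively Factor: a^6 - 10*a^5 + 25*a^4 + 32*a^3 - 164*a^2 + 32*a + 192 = (a - 3)*(a^5 - 7*a^4 + 4*a^3 + 44*a^2 - 32*a - 64) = (a - 4)*(a - 3)*(a^4 - 3*a^3 - 8*a^2 + 12*a + 16) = (a - 4)*(a - 3)*(a - 2)*(a^3 - a^2 - 10*a - 8) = (a - 4)^2*(a - 3)*(a - 2)*(a^2 + 3*a + 2) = (a - 4)^2*(a - 3)*(a - 2)*(a + 1)*(a + 2)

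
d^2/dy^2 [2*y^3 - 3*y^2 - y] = 12*y - 6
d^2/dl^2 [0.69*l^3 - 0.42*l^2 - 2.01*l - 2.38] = 4.14*l - 0.84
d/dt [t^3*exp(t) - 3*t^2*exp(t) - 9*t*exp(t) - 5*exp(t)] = (t^3 - 15*t - 14)*exp(t)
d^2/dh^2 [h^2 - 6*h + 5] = 2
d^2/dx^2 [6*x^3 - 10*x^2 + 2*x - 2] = 36*x - 20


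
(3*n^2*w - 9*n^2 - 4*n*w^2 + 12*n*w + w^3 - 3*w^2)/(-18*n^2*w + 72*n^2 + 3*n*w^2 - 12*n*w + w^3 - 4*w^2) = (-n*w + 3*n + w^2 - 3*w)/(6*n*w - 24*n + w^2 - 4*w)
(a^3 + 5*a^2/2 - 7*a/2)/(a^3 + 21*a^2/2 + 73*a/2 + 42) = a*(a - 1)/(a^2 + 7*a + 12)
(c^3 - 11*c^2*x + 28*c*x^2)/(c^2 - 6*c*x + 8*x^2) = c*(-c + 7*x)/(-c + 2*x)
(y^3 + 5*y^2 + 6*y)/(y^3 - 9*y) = (y + 2)/(y - 3)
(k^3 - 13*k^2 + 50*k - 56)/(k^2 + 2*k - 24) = (k^2 - 9*k + 14)/(k + 6)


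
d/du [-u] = -1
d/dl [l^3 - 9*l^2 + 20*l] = 3*l^2 - 18*l + 20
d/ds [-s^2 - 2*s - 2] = -2*s - 2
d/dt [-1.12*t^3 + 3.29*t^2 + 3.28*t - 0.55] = -3.36*t^2 + 6.58*t + 3.28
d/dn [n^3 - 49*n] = 3*n^2 - 49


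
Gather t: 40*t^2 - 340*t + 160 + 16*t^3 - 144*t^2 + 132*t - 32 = 16*t^3 - 104*t^2 - 208*t + 128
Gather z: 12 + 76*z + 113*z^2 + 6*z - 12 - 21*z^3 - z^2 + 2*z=-21*z^3 + 112*z^2 + 84*z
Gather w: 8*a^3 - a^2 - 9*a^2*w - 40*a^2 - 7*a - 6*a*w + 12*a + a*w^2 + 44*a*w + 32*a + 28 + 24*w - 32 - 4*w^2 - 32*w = 8*a^3 - 41*a^2 + 37*a + w^2*(a - 4) + w*(-9*a^2 + 38*a - 8) - 4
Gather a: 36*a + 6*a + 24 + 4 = 42*a + 28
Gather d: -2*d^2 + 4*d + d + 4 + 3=-2*d^2 + 5*d + 7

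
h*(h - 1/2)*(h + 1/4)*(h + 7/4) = h^4 + 3*h^3/2 - 9*h^2/16 - 7*h/32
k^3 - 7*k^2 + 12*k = k*(k - 4)*(k - 3)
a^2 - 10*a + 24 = (a - 6)*(a - 4)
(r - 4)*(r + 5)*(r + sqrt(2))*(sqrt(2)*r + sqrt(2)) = sqrt(2)*r^4 + 2*r^3 + 2*sqrt(2)*r^3 - 19*sqrt(2)*r^2 + 4*r^2 - 38*r - 20*sqrt(2)*r - 40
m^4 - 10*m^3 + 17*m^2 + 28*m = m*(m - 7)*(m - 4)*(m + 1)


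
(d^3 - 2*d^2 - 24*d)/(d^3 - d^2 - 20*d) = (d - 6)/(d - 5)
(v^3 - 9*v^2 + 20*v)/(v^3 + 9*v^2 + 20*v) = (v^2 - 9*v + 20)/(v^2 + 9*v + 20)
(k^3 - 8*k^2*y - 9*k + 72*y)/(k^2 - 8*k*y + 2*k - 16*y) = (k^2 - 9)/(k + 2)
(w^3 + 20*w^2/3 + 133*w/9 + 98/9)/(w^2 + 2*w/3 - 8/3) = (9*w^2 + 42*w + 49)/(3*(3*w - 4))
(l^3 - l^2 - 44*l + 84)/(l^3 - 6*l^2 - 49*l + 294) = (l - 2)/(l - 7)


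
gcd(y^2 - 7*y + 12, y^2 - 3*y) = y - 3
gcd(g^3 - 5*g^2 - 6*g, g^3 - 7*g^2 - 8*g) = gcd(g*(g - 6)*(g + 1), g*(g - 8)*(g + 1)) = g^2 + g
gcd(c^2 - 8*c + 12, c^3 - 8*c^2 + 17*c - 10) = c - 2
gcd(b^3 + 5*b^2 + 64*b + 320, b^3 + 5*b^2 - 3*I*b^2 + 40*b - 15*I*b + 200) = b^2 + b*(5 - 8*I) - 40*I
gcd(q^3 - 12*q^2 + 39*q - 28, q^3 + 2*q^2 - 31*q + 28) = q^2 - 5*q + 4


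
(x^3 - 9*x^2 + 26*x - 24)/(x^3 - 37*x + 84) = (x - 2)/(x + 7)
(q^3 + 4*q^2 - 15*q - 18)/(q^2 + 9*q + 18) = (q^2 - 2*q - 3)/(q + 3)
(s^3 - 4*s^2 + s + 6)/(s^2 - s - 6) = (s^2 - s - 2)/(s + 2)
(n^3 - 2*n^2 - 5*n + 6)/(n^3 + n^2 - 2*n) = (n - 3)/n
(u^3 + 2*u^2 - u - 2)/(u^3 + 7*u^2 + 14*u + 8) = (u - 1)/(u + 4)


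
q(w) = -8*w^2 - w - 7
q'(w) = -16*w - 1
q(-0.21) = -7.14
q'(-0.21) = 2.36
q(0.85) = -13.63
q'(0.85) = -14.60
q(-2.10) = -40.18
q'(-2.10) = 32.60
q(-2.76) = -65.18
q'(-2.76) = 43.16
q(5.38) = -243.94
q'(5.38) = -87.08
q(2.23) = -49.01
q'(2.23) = -36.68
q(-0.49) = -8.43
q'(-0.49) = 6.84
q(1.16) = -18.92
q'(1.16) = -19.56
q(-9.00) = -646.00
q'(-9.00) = 143.00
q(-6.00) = -289.00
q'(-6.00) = 95.00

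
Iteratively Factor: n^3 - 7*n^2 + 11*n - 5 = (n - 1)*(n^2 - 6*n + 5) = (n - 1)^2*(n - 5)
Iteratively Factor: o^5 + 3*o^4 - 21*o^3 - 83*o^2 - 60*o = (o + 3)*(o^4 - 21*o^2 - 20*o) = (o - 5)*(o + 3)*(o^3 + 5*o^2 + 4*o) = (o - 5)*(o + 3)*(o + 4)*(o^2 + o) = (o - 5)*(o + 1)*(o + 3)*(o + 4)*(o)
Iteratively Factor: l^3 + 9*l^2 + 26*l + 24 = (l + 2)*(l^2 + 7*l + 12) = (l + 2)*(l + 3)*(l + 4)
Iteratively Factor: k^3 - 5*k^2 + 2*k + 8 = (k - 2)*(k^2 - 3*k - 4) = (k - 2)*(k + 1)*(k - 4)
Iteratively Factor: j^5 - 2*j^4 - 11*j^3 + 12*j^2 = (j)*(j^4 - 2*j^3 - 11*j^2 + 12*j) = j*(j + 3)*(j^3 - 5*j^2 + 4*j) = j*(j - 4)*(j + 3)*(j^2 - j) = j^2*(j - 4)*(j + 3)*(j - 1)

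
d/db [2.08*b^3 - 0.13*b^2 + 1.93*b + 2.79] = 6.24*b^2 - 0.26*b + 1.93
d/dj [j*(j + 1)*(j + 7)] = 3*j^2 + 16*j + 7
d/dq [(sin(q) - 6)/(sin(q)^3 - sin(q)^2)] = (19*sin(q) + cos(2*q) - 13)*cos(q)/((sin(q) - 1)^2*sin(q)^3)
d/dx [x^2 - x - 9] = 2*x - 1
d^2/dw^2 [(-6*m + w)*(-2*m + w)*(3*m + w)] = -10*m + 6*w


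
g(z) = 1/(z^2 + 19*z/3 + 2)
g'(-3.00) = -0.00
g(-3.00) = -0.12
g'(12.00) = 0.00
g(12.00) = 0.00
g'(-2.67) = -0.02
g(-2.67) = -0.13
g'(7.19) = -0.00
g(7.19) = 0.01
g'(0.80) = -0.13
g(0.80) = 0.13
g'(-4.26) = 0.05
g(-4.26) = -0.15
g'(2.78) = -0.02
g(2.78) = 0.04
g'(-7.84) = 0.05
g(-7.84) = 0.07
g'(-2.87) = -0.01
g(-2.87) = -0.13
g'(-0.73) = -1.12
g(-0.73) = -0.48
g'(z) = (-2*z - 19/3)/(z^2 + 19*z/3 + 2)^2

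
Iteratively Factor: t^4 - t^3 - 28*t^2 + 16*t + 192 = (t - 4)*(t^3 + 3*t^2 - 16*t - 48) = (t - 4)*(t + 4)*(t^2 - t - 12) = (t - 4)^2*(t + 4)*(t + 3)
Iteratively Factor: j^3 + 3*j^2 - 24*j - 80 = (j - 5)*(j^2 + 8*j + 16) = (j - 5)*(j + 4)*(j + 4)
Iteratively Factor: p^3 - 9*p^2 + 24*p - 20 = (p - 2)*(p^2 - 7*p + 10) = (p - 2)^2*(p - 5)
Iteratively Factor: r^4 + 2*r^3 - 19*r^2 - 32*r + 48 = (r - 1)*(r^3 + 3*r^2 - 16*r - 48) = (r - 1)*(r + 4)*(r^2 - r - 12) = (r - 4)*(r - 1)*(r + 4)*(r + 3)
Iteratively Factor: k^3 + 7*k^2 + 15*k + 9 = (k + 3)*(k^2 + 4*k + 3) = (k + 3)^2*(k + 1)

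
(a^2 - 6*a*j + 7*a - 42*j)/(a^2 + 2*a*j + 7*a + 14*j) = (a - 6*j)/(a + 2*j)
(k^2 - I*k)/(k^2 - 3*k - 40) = k*(-k + I)/(-k^2 + 3*k + 40)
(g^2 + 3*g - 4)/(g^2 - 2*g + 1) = (g + 4)/(g - 1)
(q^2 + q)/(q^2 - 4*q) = (q + 1)/(q - 4)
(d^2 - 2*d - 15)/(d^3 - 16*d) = (d^2 - 2*d - 15)/(d*(d^2 - 16))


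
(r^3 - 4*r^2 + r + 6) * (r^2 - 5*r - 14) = r^5 - 9*r^4 + 7*r^3 + 57*r^2 - 44*r - 84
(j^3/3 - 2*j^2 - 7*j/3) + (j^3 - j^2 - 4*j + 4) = 4*j^3/3 - 3*j^2 - 19*j/3 + 4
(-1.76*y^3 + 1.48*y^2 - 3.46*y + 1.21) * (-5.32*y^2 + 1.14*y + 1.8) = 9.3632*y^5 - 9.88*y^4 + 16.9264*y^3 - 7.7176*y^2 - 4.8486*y + 2.178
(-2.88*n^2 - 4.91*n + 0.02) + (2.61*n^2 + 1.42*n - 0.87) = -0.27*n^2 - 3.49*n - 0.85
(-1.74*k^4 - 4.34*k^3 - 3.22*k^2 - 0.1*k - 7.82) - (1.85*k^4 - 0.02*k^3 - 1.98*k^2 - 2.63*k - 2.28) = -3.59*k^4 - 4.32*k^3 - 1.24*k^2 + 2.53*k - 5.54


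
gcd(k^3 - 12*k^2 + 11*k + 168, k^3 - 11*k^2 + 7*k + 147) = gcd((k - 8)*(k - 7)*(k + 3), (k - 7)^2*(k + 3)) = k^2 - 4*k - 21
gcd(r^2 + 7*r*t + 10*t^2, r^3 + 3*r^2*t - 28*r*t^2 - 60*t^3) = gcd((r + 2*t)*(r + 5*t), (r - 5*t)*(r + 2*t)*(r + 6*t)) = r + 2*t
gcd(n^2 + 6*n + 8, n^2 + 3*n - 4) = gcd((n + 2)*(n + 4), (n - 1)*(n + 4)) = n + 4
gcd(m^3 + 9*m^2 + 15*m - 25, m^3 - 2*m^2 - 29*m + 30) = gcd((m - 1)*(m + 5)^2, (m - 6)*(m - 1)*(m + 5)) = m^2 + 4*m - 5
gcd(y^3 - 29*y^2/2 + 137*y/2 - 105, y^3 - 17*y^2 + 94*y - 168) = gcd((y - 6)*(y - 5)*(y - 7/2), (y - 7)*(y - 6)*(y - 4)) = y - 6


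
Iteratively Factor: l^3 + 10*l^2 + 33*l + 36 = (l + 3)*(l^2 + 7*l + 12) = (l + 3)*(l + 4)*(l + 3)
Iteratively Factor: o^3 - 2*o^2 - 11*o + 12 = (o - 1)*(o^2 - o - 12) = (o - 4)*(o - 1)*(o + 3)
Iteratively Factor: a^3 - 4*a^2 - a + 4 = (a - 1)*(a^2 - 3*a - 4) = (a - 1)*(a + 1)*(a - 4)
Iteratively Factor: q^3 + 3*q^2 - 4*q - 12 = (q - 2)*(q^2 + 5*q + 6) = (q - 2)*(q + 3)*(q + 2)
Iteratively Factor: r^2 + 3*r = (r)*(r + 3)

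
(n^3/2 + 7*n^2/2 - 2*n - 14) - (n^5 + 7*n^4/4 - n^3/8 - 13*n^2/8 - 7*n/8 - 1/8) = -n^5 - 7*n^4/4 + 5*n^3/8 + 41*n^2/8 - 9*n/8 - 111/8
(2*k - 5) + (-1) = 2*k - 6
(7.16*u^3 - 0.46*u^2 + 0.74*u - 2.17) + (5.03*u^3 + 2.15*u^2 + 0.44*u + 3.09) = 12.19*u^3 + 1.69*u^2 + 1.18*u + 0.92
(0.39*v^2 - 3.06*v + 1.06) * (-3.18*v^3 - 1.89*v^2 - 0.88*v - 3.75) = -1.2402*v^5 + 8.9937*v^4 + 2.0694*v^3 - 0.7731*v^2 + 10.5422*v - 3.975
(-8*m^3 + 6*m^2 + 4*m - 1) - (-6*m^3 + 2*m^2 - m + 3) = -2*m^3 + 4*m^2 + 5*m - 4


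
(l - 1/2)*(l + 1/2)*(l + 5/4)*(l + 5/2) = l^4 + 15*l^3/4 + 23*l^2/8 - 15*l/16 - 25/32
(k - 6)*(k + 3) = k^2 - 3*k - 18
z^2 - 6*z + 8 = (z - 4)*(z - 2)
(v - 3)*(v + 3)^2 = v^3 + 3*v^2 - 9*v - 27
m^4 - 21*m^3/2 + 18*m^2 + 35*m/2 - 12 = (m - 8)*(m - 3)*(m - 1/2)*(m + 1)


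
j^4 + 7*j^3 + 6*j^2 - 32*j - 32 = (j - 2)*(j + 1)*(j + 4)^2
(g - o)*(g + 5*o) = g^2 + 4*g*o - 5*o^2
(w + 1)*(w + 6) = w^2 + 7*w + 6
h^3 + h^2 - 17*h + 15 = (h - 3)*(h - 1)*(h + 5)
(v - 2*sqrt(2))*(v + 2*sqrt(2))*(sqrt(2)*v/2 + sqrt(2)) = sqrt(2)*v^3/2 + sqrt(2)*v^2 - 4*sqrt(2)*v - 8*sqrt(2)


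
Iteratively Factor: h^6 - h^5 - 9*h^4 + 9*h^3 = (h - 3)*(h^5 + 2*h^4 - 3*h^3) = h*(h - 3)*(h^4 + 2*h^3 - 3*h^2) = h*(h - 3)*(h + 3)*(h^3 - h^2) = h^2*(h - 3)*(h + 3)*(h^2 - h) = h^3*(h - 3)*(h + 3)*(h - 1)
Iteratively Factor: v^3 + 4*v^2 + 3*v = (v + 3)*(v^2 + v) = v*(v + 3)*(v + 1)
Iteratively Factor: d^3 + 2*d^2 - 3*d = (d)*(d^2 + 2*d - 3) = d*(d + 3)*(d - 1)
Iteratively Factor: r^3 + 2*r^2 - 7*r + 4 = (r - 1)*(r^2 + 3*r - 4) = (r - 1)*(r + 4)*(r - 1)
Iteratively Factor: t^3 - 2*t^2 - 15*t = (t + 3)*(t^2 - 5*t) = t*(t + 3)*(t - 5)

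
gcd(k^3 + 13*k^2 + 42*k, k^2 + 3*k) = k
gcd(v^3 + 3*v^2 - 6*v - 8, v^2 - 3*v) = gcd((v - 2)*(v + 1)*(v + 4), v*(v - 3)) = 1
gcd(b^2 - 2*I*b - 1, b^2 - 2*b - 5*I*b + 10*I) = 1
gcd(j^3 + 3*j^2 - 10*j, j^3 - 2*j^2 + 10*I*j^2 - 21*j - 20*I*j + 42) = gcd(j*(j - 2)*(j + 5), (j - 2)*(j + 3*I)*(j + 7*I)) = j - 2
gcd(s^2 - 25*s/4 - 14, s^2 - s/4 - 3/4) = 1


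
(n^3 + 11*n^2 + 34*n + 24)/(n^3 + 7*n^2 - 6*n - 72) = (n + 1)/(n - 3)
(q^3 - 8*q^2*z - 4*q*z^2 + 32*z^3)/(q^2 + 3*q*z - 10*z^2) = (q^2 - 6*q*z - 16*z^2)/(q + 5*z)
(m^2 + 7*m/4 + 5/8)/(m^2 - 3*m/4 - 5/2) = (m + 1/2)/(m - 2)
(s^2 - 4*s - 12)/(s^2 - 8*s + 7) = (s^2 - 4*s - 12)/(s^2 - 8*s + 7)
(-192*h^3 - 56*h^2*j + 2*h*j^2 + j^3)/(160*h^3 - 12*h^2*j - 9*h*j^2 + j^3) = (-6*h - j)/(5*h - j)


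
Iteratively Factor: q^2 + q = (q)*(q + 1)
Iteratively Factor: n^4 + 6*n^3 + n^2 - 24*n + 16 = (n + 4)*(n^3 + 2*n^2 - 7*n + 4) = (n - 1)*(n + 4)*(n^2 + 3*n - 4) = (n - 1)^2*(n + 4)*(n + 4)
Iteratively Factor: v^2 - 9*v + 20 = (v - 4)*(v - 5)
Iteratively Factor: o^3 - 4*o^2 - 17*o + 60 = (o - 5)*(o^2 + o - 12) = (o - 5)*(o - 3)*(o + 4)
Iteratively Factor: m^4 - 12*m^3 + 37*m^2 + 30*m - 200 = (m + 2)*(m^3 - 14*m^2 + 65*m - 100) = (m - 5)*(m + 2)*(m^2 - 9*m + 20) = (m - 5)^2*(m + 2)*(m - 4)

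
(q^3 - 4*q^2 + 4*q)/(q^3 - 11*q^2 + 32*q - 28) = q/(q - 7)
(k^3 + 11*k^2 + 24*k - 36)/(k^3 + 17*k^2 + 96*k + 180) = (k - 1)/(k + 5)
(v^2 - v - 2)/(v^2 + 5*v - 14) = (v + 1)/(v + 7)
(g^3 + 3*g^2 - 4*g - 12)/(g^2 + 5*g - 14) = (g^2 + 5*g + 6)/(g + 7)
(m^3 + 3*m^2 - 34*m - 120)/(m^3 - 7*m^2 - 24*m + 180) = (m + 4)/(m - 6)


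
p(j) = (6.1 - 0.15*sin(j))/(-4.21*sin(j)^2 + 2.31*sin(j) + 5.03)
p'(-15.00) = 12.07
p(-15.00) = 3.55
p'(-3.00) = 1.03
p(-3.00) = 1.32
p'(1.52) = 0.18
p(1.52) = 1.90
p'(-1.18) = -48.19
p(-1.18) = -8.85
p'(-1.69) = 3.95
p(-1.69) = -4.42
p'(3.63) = 3.79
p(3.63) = 2.04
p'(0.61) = 0.48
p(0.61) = 1.21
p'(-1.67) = 3.19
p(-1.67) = -4.35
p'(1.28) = 0.85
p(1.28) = 1.76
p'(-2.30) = 38.17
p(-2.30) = 6.43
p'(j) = (6.1 - 0.15*sin(j))*(8.42*sin(j)*cos(j) - 2.31*cos(j))/(-4.21*sin(j)^2 + 2.31*sin(j) + 5.03)^2 - 0.15*cos(j)/(-4.21*sin(j)^2 + 2.31*sin(j) + 5.03) = (-0.6315*sin(j)^2 + 51.362*sin(j) - 14.8455)*cos(j)/(17.7241*sin(j)^4 - 19.4502*sin(j)^3 - 37.0165*sin(j)^2 + 23.2386*sin(j) + 25.3009)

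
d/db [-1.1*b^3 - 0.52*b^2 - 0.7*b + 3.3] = -3.3*b^2 - 1.04*b - 0.7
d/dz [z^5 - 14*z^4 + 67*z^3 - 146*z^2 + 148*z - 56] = 5*z^4 - 56*z^3 + 201*z^2 - 292*z + 148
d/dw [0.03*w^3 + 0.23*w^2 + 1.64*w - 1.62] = 0.09*w^2 + 0.46*w + 1.64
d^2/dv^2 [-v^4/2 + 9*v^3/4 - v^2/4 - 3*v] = -6*v^2 + 27*v/2 - 1/2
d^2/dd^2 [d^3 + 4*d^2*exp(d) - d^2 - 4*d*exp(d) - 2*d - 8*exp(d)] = 4*d^2*exp(d) + 12*d*exp(d) + 6*d - 8*exp(d) - 2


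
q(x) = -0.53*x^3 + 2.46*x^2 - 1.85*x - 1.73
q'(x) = -1.59*x^2 + 4.92*x - 1.85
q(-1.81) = 12.82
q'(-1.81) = -15.96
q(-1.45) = 7.74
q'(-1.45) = -12.33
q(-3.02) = 40.89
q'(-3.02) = -31.21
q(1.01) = -1.64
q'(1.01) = 1.50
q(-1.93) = 14.81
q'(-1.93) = -17.27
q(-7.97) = 437.59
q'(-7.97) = -142.06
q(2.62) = 0.78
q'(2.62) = 0.13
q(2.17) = 0.42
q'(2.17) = 1.34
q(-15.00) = 2368.27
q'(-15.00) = -433.40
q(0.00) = -1.73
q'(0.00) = -1.85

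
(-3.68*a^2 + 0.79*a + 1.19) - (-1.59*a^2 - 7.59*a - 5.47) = -2.09*a^2 + 8.38*a + 6.66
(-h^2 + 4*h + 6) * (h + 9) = -h^3 - 5*h^2 + 42*h + 54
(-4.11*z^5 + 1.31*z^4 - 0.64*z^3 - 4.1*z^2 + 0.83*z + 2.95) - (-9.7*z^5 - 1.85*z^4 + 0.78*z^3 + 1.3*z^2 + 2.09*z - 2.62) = 5.59*z^5 + 3.16*z^4 - 1.42*z^3 - 5.4*z^2 - 1.26*z + 5.57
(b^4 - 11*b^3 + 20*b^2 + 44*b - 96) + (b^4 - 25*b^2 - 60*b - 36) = 2*b^4 - 11*b^3 - 5*b^2 - 16*b - 132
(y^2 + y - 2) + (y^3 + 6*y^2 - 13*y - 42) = y^3 + 7*y^2 - 12*y - 44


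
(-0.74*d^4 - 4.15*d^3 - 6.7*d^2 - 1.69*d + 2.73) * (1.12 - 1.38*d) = 1.0212*d^5 + 4.8982*d^4 + 4.598*d^3 - 5.1718*d^2 - 5.6602*d + 3.0576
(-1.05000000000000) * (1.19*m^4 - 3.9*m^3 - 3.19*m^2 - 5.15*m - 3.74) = -1.2495*m^4 + 4.095*m^3 + 3.3495*m^2 + 5.4075*m + 3.927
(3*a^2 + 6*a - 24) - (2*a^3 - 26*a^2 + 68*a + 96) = -2*a^3 + 29*a^2 - 62*a - 120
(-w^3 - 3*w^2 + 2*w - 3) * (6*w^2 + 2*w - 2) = -6*w^5 - 20*w^4 + 8*w^3 - 8*w^2 - 10*w + 6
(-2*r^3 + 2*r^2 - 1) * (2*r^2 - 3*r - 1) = -4*r^5 + 10*r^4 - 4*r^3 - 4*r^2 + 3*r + 1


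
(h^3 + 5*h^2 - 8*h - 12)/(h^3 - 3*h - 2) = (h + 6)/(h + 1)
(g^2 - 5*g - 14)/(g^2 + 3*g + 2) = (g - 7)/(g + 1)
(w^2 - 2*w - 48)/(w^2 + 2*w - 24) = (w - 8)/(w - 4)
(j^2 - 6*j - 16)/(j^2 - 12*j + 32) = (j + 2)/(j - 4)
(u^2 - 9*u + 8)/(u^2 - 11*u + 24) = (u - 1)/(u - 3)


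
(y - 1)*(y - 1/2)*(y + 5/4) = y^3 - y^2/4 - 11*y/8 + 5/8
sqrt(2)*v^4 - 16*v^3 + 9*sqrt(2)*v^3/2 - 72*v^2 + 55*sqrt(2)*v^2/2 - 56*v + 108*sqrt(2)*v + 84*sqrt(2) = (v + 7/2)*(v - 6*sqrt(2))*(v - 2*sqrt(2))*(sqrt(2)*v + sqrt(2))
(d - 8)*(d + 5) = d^2 - 3*d - 40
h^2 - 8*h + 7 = (h - 7)*(h - 1)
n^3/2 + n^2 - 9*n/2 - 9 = (n/2 + 1)*(n - 3)*(n + 3)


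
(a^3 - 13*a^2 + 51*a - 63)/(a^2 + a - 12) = (a^2 - 10*a + 21)/(a + 4)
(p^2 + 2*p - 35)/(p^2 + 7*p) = (p - 5)/p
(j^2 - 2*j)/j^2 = (j - 2)/j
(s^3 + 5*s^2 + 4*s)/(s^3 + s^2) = (s + 4)/s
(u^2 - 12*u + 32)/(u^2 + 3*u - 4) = (u^2 - 12*u + 32)/(u^2 + 3*u - 4)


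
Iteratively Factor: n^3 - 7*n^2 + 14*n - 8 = (n - 4)*(n^2 - 3*n + 2) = (n - 4)*(n - 2)*(n - 1)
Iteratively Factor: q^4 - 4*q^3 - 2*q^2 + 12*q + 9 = (q + 1)*(q^3 - 5*q^2 + 3*q + 9) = (q + 1)^2*(q^2 - 6*q + 9) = (q - 3)*(q + 1)^2*(q - 3)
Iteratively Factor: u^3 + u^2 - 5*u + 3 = (u - 1)*(u^2 + 2*u - 3) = (u - 1)*(u + 3)*(u - 1)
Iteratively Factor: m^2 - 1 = (m - 1)*(m + 1)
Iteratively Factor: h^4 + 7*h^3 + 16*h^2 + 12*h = (h + 2)*(h^3 + 5*h^2 + 6*h) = (h + 2)^2*(h^2 + 3*h) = (h + 2)^2*(h + 3)*(h)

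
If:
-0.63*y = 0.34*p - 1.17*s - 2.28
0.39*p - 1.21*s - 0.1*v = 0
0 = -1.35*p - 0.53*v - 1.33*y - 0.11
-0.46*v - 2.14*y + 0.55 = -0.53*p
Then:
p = 5.31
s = 4.88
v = -38.39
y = 9.82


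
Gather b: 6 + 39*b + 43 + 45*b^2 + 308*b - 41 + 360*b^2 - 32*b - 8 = 405*b^2 + 315*b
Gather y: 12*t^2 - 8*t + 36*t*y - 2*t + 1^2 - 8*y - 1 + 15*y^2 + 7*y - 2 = 12*t^2 - 10*t + 15*y^2 + y*(36*t - 1) - 2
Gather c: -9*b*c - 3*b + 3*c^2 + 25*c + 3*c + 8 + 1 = -3*b + 3*c^2 + c*(28 - 9*b) + 9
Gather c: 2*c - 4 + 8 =2*c + 4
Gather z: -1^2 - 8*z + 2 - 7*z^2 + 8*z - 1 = -7*z^2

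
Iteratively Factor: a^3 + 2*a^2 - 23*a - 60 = (a + 4)*(a^2 - 2*a - 15) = (a - 5)*(a + 4)*(a + 3)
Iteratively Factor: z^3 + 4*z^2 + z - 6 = (z - 1)*(z^2 + 5*z + 6) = (z - 1)*(z + 2)*(z + 3)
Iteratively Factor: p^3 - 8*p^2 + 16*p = (p - 4)*(p^2 - 4*p) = p*(p - 4)*(p - 4)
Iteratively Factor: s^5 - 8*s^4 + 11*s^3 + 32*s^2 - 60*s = (s - 2)*(s^4 - 6*s^3 - s^2 + 30*s) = (s - 5)*(s - 2)*(s^3 - s^2 - 6*s) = (s - 5)*(s - 2)*(s + 2)*(s^2 - 3*s) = (s - 5)*(s - 3)*(s - 2)*(s + 2)*(s)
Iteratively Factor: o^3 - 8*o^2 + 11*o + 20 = (o - 4)*(o^2 - 4*o - 5) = (o - 4)*(o + 1)*(o - 5)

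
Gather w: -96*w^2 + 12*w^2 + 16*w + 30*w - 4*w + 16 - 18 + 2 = -84*w^2 + 42*w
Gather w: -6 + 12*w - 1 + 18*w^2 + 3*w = 18*w^2 + 15*w - 7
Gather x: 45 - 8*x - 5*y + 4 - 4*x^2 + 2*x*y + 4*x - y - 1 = -4*x^2 + x*(2*y - 4) - 6*y + 48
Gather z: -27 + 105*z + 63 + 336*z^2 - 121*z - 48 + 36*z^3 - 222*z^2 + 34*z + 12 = 36*z^3 + 114*z^2 + 18*z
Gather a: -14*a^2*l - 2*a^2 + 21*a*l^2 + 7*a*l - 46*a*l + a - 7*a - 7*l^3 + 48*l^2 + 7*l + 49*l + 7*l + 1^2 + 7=a^2*(-14*l - 2) + a*(21*l^2 - 39*l - 6) - 7*l^3 + 48*l^2 + 63*l + 8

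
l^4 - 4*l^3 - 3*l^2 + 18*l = l*(l - 3)^2*(l + 2)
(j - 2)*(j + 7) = j^2 + 5*j - 14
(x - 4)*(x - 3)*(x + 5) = x^3 - 2*x^2 - 23*x + 60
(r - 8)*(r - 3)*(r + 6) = r^3 - 5*r^2 - 42*r + 144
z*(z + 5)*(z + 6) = z^3 + 11*z^2 + 30*z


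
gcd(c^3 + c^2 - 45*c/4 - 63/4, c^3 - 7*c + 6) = c + 3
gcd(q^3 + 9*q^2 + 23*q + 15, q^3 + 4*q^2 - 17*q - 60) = q^2 + 8*q + 15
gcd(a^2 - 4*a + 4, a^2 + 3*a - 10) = a - 2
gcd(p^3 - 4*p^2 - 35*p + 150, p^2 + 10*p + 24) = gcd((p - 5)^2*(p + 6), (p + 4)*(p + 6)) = p + 6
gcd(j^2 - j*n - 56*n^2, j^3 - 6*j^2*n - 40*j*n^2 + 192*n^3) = j - 8*n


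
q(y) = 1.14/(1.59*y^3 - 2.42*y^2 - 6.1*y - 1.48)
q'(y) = 1.14*(-4.77*y^2 + 4.84*y + 6.1)/(1.59*y^3 - 2.42*y^2 - 6.1*y - 1.48)^2 = (-5.4378*y^2 + 5.5176*y + 6.954)/(-1.59*y^3 + 2.42*y^2 + 6.1*y + 1.48)^2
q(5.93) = 0.01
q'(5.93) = -0.00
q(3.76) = 0.04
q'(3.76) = -0.07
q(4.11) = 0.03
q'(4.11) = -0.03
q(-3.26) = -0.02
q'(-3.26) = -0.02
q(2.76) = -0.34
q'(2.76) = -1.74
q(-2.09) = -0.08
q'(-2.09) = -0.15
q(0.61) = -0.20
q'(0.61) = 0.25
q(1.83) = -0.10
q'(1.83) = -0.01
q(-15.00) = -0.00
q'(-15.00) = -0.00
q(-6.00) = -0.00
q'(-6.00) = -0.00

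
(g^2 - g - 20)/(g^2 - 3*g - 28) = (g - 5)/(g - 7)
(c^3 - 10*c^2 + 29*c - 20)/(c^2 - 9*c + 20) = c - 1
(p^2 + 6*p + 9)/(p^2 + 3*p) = (p + 3)/p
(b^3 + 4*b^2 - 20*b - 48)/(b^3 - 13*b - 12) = (b^2 + 8*b + 12)/(b^2 + 4*b + 3)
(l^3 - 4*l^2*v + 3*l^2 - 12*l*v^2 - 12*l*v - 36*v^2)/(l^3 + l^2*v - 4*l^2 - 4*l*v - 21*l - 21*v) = (l^2 - 4*l*v - 12*v^2)/(l^2 + l*v - 7*l - 7*v)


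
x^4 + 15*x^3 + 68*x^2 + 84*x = x*(x + 2)*(x + 6)*(x + 7)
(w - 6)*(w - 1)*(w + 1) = w^3 - 6*w^2 - w + 6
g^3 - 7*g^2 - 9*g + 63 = (g - 7)*(g - 3)*(g + 3)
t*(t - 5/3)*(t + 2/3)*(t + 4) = t^4 + 3*t^3 - 46*t^2/9 - 40*t/9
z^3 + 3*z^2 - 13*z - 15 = (z - 3)*(z + 1)*(z + 5)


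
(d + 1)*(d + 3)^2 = d^3 + 7*d^2 + 15*d + 9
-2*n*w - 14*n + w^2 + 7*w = (-2*n + w)*(w + 7)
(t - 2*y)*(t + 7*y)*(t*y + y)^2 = t^4*y^2 + 5*t^3*y^3 + 2*t^3*y^2 - 14*t^2*y^4 + 10*t^2*y^3 + t^2*y^2 - 28*t*y^4 + 5*t*y^3 - 14*y^4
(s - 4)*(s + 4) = s^2 - 16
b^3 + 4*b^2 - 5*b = b*(b - 1)*(b + 5)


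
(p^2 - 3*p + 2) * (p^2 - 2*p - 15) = p^4 - 5*p^3 - 7*p^2 + 41*p - 30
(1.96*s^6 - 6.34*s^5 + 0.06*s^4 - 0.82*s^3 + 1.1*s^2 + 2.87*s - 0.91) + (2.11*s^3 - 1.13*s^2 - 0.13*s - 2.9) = 1.96*s^6 - 6.34*s^5 + 0.06*s^4 + 1.29*s^3 - 0.0299999999999998*s^2 + 2.74*s - 3.81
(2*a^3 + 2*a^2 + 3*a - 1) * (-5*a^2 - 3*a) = -10*a^5 - 16*a^4 - 21*a^3 - 4*a^2 + 3*a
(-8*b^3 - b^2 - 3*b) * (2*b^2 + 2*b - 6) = -16*b^5 - 18*b^4 + 40*b^3 + 18*b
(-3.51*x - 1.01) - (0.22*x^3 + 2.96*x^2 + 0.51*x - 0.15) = -0.22*x^3 - 2.96*x^2 - 4.02*x - 0.86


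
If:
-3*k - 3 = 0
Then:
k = -1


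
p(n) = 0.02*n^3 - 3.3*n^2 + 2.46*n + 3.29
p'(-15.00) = 114.96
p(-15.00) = -843.61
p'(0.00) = 2.46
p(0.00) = 3.29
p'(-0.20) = 3.78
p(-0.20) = 2.67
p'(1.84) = -9.48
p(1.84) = -3.23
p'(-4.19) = 31.17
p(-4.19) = -66.42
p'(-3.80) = 28.41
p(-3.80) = -54.81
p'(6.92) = -40.34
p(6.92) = -131.08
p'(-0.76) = 7.51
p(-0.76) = -0.49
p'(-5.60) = 41.30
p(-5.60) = -117.49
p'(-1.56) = 12.90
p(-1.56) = -8.65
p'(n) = 0.06*n^2 - 6.6*n + 2.46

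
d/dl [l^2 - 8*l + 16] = 2*l - 8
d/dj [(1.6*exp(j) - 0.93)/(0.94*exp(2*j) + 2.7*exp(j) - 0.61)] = (-1.504*exp(2*j) + 1.7484*exp(j) + 1.535)*exp(j)/(0.8836*exp(4*j) + 5.076*exp(3*j) + 6.1432*exp(2*j) - 3.294*exp(j) + 0.3721)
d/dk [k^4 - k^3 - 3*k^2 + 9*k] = 4*k^3 - 3*k^2 - 6*k + 9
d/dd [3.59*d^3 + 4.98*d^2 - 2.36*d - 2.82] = 10.77*d^2 + 9.96*d - 2.36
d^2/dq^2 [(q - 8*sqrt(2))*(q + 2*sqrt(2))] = 2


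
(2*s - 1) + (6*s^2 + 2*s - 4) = 6*s^2 + 4*s - 5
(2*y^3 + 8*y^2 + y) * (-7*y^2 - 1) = -14*y^5 - 56*y^4 - 9*y^3 - 8*y^2 - y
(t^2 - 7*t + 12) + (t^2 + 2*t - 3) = 2*t^2 - 5*t + 9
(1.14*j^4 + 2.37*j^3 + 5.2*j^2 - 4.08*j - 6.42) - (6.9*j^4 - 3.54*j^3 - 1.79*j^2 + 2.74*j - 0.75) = -5.76*j^4 + 5.91*j^3 + 6.99*j^2 - 6.82*j - 5.67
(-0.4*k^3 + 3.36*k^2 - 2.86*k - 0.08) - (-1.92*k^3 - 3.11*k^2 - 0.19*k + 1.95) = 1.52*k^3 + 6.47*k^2 - 2.67*k - 2.03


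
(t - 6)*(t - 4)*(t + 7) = t^3 - 3*t^2 - 46*t + 168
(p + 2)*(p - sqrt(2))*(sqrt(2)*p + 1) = sqrt(2)*p^3 - p^2 + 2*sqrt(2)*p^2 - 2*p - sqrt(2)*p - 2*sqrt(2)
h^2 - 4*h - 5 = (h - 5)*(h + 1)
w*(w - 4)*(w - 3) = w^3 - 7*w^2 + 12*w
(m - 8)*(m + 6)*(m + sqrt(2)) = m^3 - 2*m^2 + sqrt(2)*m^2 - 48*m - 2*sqrt(2)*m - 48*sqrt(2)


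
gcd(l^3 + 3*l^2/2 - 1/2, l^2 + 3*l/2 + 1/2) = l + 1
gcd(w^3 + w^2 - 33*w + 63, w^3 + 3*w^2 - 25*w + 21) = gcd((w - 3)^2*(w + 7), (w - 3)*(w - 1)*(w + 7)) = w^2 + 4*w - 21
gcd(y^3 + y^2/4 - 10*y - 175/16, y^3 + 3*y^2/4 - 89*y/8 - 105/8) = y^2 - 9*y/4 - 35/8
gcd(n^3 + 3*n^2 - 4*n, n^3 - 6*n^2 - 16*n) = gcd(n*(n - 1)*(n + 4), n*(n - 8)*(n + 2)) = n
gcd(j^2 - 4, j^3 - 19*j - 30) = j + 2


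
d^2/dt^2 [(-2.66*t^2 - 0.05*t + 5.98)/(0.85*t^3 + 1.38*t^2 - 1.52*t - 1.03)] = (-3.84370000000001*t^6 - 0.216750000000019*t^5 + 30.87438*t^4 + 68.150148*t^3 - 1.23793200000001*t^2 - 44.275368*t + 39.1449)/(0.614125*t^9 + 2.99115*t^8 + 1.56162*t^7 - 10.302213*t^6 - 10.041684*t^5 + 11.66502*t^4 + 12.156655*t^3 - 2.74701*t^2 - 4.837704*t - 1.092727)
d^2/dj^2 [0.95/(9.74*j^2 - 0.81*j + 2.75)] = (-180.24844*j^2 + 14.98986*j + 0.95*(19.48*j - 0.81)*(38.96*j - 1.62) - 50.8915)/(9.74*j^2 - 0.81*j + 2.75)^3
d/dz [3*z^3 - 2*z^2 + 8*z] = 9*z^2 - 4*z + 8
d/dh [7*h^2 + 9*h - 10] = 14*h + 9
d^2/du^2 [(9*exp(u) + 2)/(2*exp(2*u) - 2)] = (9*exp(4*u) + 8*exp(3*u) + 54*exp(2*u) + 8*exp(u) + 9)*exp(u)/(2*(exp(6*u) - 3*exp(4*u) + 3*exp(2*u) - 1))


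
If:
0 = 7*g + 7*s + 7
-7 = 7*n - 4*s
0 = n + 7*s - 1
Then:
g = -67/53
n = -45/53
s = 14/53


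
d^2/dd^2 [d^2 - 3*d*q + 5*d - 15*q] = 2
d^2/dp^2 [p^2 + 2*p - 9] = 2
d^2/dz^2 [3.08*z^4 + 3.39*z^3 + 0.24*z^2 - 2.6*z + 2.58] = 36.96*z^2 + 20.34*z + 0.48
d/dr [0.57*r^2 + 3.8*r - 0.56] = 1.14*r + 3.8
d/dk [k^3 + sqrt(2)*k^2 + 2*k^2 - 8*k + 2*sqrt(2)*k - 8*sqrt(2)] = 3*k^2 + 2*sqrt(2)*k + 4*k - 8 + 2*sqrt(2)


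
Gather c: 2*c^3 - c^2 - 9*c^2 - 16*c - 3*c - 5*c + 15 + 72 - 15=2*c^3 - 10*c^2 - 24*c + 72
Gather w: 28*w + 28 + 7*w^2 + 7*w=7*w^2 + 35*w + 28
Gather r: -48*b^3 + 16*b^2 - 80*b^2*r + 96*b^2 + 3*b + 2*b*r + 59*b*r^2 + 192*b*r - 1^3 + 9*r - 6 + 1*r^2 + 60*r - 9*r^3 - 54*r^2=-48*b^3 + 112*b^2 + 3*b - 9*r^3 + r^2*(59*b - 53) + r*(-80*b^2 + 194*b + 69) - 7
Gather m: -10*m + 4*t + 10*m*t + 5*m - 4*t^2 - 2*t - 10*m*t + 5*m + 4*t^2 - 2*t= 0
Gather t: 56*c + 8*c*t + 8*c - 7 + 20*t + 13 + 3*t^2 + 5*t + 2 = 64*c + 3*t^2 + t*(8*c + 25) + 8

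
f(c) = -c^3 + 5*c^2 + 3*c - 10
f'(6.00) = -45.00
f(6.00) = -28.00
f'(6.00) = -45.00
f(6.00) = -28.00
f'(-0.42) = -1.73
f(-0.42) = -10.30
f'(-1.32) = -15.43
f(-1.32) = -2.95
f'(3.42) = 2.11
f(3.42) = 18.74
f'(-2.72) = -46.40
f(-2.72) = 38.96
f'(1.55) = 11.29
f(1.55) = 2.94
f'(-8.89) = -323.00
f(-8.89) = 1061.09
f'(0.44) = 6.82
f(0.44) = -7.80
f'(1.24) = 10.79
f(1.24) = -0.50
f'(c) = -3*c^2 + 10*c + 3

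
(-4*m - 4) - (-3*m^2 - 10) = 3*m^2 - 4*m + 6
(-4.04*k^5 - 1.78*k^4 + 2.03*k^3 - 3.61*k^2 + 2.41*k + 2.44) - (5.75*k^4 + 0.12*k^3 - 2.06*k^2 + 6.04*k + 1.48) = -4.04*k^5 - 7.53*k^4 + 1.91*k^3 - 1.55*k^2 - 3.63*k + 0.96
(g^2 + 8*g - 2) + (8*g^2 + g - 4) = 9*g^2 + 9*g - 6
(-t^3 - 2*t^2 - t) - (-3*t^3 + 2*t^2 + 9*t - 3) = 2*t^3 - 4*t^2 - 10*t + 3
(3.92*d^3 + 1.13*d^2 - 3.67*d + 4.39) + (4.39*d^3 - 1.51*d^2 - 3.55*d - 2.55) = 8.31*d^3 - 0.38*d^2 - 7.22*d + 1.84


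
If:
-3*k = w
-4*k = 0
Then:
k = 0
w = 0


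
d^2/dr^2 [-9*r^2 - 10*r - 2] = -18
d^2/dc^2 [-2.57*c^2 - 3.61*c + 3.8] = -5.14000000000000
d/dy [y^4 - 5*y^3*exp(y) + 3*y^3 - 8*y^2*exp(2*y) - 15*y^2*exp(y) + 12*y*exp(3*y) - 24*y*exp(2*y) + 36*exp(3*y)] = -5*y^3*exp(y) + 4*y^3 - 16*y^2*exp(2*y) - 30*y^2*exp(y) + 9*y^2 + 36*y*exp(3*y) - 64*y*exp(2*y) - 30*y*exp(y) + 120*exp(3*y) - 24*exp(2*y)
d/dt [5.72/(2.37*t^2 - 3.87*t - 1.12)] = (22.1364 - 27.1128*t)/(-2.37*t^2 + 3.87*t + 1.12)^2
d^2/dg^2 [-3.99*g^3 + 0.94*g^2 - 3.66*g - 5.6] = 1.88 - 23.94*g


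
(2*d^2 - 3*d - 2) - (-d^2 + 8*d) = 3*d^2 - 11*d - 2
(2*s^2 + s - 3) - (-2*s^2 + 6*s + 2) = 4*s^2 - 5*s - 5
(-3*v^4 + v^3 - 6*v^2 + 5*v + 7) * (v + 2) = -3*v^5 - 5*v^4 - 4*v^3 - 7*v^2 + 17*v + 14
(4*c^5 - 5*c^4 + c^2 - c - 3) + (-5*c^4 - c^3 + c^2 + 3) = 4*c^5 - 10*c^4 - c^3 + 2*c^2 - c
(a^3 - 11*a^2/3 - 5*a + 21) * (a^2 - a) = a^5 - 14*a^4/3 - 4*a^3/3 + 26*a^2 - 21*a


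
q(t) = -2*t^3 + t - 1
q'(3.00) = -53.00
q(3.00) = -52.00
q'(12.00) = -863.00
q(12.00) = -3445.00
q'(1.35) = -9.94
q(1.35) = -4.57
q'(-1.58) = -13.98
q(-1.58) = 5.31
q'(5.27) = -165.64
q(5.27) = -288.46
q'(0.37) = 0.18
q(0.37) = -0.73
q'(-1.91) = -20.89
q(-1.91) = 11.03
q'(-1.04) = -5.49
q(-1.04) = 0.21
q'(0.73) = -2.20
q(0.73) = -1.05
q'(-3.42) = -69.18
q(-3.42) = 75.58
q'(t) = 1 - 6*t^2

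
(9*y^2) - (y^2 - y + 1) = 8*y^2 + y - 1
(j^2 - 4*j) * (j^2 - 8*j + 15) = j^4 - 12*j^3 + 47*j^2 - 60*j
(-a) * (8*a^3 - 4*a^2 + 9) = -8*a^4 + 4*a^3 - 9*a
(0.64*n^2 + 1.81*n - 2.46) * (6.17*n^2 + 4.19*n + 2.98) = 3.9488*n^4 + 13.8493*n^3 - 5.6871*n^2 - 4.9136*n - 7.3308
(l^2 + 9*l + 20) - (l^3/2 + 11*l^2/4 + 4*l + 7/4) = -l^3/2 - 7*l^2/4 + 5*l + 73/4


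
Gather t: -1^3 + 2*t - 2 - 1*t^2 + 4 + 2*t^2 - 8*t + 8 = t^2 - 6*t + 9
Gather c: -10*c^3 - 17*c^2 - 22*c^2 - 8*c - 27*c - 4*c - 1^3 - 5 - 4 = -10*c^3 - 39*c^2 - 39*c - 10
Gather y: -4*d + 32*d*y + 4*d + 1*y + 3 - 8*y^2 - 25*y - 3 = -8*y^2 + y*(32*d - 24)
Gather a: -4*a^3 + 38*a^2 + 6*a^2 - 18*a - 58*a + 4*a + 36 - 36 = -4*a^3 + 44*a^2 - 72*a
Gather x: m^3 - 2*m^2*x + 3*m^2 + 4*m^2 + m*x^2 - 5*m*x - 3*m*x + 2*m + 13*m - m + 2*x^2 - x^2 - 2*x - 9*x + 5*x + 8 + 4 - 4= m^3 + 7*m^2 + 14*m + x^2*(m + 1) + x*(-2*m^2 - 8*m - 6) + 8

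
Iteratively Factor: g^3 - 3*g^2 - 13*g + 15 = (g - 5)*(g^2 + 2*g - 3) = (g - 5)*(g + 3)*(g - 1)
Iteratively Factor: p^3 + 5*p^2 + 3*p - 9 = (p - 1)*(p^2 + 6*p + 9) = (p - 1)*(p + 3)*(p + 3)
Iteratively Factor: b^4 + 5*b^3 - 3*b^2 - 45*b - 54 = (b - 3)*(b^3 + 8*b^2 + 21*b + 18) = (b - 3)*(b + 2)*(b^2 + 6*b + 9) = (b - 3)*(b + 2)*(b + 3)*(b + 3)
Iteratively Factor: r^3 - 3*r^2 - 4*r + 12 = (r + 2)*(r^2 - 5*r + 6) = (r - 3)*(r + 2)*(r - 2)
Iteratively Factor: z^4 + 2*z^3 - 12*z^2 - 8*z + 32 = (z - 2)*(z^3 + 4*z^2 - 4*z - 16) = (z - 2)*(z + 2)*(z^2 + 2*z - 8) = (z - 2)*(z + 2)*(z + 4)*(z - 2)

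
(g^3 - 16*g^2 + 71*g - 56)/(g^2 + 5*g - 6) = (g^2 - 15*g + 56)/(g + 6)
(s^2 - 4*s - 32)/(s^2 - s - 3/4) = 4*(-s^2 + 4*s + 32)/(-4*s^2 + 4*s + 3)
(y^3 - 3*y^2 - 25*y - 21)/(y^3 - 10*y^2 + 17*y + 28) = (y + 3)/(y - 4)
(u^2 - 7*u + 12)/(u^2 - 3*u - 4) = (u - 3)/(u + 1)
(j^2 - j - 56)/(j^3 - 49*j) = (j - 8)/(j*(j - 7))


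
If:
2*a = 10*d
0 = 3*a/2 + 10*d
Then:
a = 0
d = 0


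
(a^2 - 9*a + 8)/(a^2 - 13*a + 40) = (a - 1)/(a - 5)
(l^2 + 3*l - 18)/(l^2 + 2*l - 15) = (l + 6)/(l + 5)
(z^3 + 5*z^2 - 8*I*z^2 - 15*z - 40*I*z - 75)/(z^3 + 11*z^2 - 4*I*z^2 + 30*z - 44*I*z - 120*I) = (z^2 - 8*I*z - 15)/(z^2 + z*(6 - 4*I) - 24*I)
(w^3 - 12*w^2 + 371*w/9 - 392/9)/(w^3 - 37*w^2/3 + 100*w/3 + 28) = (9*w^2 - 45*w + 56)/(3*(3*w^2 - 16*w - 12))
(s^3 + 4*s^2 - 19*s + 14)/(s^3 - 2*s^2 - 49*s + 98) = (s - 1)/(s - 7)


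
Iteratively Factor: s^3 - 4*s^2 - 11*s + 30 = (s - 5)*(s^2 + s - 6) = (s - 5)*(s + 3)*(s - 2)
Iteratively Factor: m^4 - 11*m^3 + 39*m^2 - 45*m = (m - 5)*(m^3 - 6*m^2 + 9*m) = m*(m - 5)*(m^2 - 6*m + 9) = m*(m - 5)*(m - 3)*(m - 3)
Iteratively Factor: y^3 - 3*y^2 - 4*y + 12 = (y - 3)*(y^2 - 4) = (y - 3)*(y - 2)*(y + 2)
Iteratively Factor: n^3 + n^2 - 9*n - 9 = (n + 3)*(n^2 - 2*n - 3) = (n - 3)*(n + 3)*(n + 1)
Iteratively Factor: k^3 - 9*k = (k)*(k^2 - 9) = k*(k + 3)*(k - 3)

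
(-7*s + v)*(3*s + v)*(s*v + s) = -21*s^3*v - 21*s^3 - 4*s^2*v^2 - 4*s^2*v + s*v^3 + s*v^2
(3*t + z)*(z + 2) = 3*t*z + 6*t + z^2 + 2*z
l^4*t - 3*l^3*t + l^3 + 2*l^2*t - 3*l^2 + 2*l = l*(l - 2)*(l - 1)*(l*t + 1)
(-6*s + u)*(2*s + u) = -12*s^2 - 4*s*u + u^2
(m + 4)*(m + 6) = m^2 + 10*m + 24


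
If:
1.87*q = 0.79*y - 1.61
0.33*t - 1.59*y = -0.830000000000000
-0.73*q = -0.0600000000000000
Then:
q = 0.08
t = 8.24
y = 2.23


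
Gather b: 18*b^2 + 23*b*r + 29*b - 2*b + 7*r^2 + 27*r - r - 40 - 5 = 18*b^2 + b*(23*r + 27) + 7*r^2 + 26*r - 45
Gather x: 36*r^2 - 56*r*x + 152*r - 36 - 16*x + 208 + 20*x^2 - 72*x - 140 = 36*r^2 + 152*r + 20*x^2 + x*(-56*r - 88) + 32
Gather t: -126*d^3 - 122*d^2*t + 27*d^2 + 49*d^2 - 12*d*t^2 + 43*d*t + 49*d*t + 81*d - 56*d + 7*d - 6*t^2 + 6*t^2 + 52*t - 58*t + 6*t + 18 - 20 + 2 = -126*d^3 + 76*d^2 - 12*d*t^2 + 32*d + t*(-122*d^2 + 92*d)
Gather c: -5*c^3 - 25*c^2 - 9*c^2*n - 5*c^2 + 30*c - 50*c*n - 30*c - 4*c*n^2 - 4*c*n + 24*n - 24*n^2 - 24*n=-5*c^3 + c^2*(-9*n - 30) + c*(-4*n^2 - 54*n) - 24*n^2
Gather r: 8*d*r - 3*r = r*(8*d - 3)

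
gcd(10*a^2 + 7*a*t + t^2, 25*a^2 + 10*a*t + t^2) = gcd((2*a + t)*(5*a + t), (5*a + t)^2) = 5*a + t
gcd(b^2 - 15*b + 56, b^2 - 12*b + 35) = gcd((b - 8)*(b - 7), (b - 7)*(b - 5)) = b - 7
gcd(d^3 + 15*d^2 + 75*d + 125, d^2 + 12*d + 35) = d + 5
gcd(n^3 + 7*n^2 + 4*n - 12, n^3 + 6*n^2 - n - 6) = n^2 + 5*n - 6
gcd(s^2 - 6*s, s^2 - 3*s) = s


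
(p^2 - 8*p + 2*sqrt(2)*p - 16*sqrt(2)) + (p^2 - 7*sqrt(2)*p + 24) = 2*p^2 - 8*p - 5*sqrt(2)*p - 16*sqrt(2) + 24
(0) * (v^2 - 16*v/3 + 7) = 0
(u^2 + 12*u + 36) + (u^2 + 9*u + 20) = 2*u^2 + 21*u + 56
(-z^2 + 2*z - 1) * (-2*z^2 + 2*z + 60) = 2*z^4 - 6*z^3 - 54*z^2 + 118*z - 60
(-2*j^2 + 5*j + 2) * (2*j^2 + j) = -4*j^4 + 8*j^3 + 9*j^2 + 2*j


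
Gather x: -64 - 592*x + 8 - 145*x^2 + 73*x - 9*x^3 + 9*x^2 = -9*x^3 - 136*x^2 - 519*x - 56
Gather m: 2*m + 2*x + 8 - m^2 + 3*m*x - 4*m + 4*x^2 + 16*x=-m^2 + m*(3*x - 2) + 4*x^2 + 18*x + 8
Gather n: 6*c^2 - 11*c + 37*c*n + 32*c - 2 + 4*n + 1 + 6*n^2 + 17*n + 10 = 6*c^2 + 21*c + 6*n^2 + n*(37*c + 21) + 9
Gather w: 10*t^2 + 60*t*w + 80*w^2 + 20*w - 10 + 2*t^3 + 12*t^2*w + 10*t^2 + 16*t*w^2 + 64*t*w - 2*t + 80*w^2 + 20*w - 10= 2*t^3 + 20*t^2 - 2*t + w^2*(16*t + 160) + w*(12*t^2 + 124*t + 40) - 20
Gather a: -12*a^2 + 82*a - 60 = -12*a^2 + 82*a - 60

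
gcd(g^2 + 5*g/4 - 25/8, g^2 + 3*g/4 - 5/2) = g - 5/4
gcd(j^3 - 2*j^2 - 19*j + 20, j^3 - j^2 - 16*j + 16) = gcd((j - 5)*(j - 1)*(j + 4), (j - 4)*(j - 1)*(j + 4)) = j^2 + 3*j - 4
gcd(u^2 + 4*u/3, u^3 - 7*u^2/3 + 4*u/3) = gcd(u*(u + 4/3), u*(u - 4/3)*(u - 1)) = u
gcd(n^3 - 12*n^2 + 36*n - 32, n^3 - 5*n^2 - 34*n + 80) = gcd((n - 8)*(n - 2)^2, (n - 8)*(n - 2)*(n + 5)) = n^2 - 10*n + 16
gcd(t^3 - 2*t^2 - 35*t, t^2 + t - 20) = t + 5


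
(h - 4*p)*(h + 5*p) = h^2 + h*p - 20*p^2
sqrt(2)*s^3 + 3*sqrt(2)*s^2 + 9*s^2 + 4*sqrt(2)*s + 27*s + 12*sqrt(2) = (s + 3)*(s + 4*sqrt(2))*(sqrt(2)*s + 1)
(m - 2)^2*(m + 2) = m^3 - 2*m^2 - 4*m + 8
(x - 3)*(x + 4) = x^2 + x - 12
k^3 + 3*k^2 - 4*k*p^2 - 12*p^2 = (k + 3)*(k - 2*p)*(k + 2*p)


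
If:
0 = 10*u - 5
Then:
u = 1/2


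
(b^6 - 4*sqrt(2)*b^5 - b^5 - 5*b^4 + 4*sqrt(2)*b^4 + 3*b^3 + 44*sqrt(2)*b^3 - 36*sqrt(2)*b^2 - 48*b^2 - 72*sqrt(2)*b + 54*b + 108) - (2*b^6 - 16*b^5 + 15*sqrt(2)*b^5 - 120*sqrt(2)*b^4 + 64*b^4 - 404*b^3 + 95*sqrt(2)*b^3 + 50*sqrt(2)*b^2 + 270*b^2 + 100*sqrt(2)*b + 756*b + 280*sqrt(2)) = -b^6 - 19*sqrt(2)*b^5 + 15*b^5 - 69*b^4 + 124*sqrt(2)*b^4 - 51*sqrt(2)*b^3 + 407*b^3 - 318*b^2 - 86*sqrt(2)*b^2 - 702*b - 172*sqrt(2)*b - 280*sqrt(2) + 108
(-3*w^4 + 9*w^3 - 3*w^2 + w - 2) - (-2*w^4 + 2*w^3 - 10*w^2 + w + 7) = -w^4 + 7*w^3 + 7*w^2 - 9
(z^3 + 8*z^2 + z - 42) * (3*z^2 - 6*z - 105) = 3*z^5 + 18*z^4 - 150*z^3 - 972*z^2 + 147*z + 4410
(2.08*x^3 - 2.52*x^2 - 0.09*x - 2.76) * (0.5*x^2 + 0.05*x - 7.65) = 1.04*x^5 - 1.156*x^4 - 16.083*x^3 + 17.8935*x^2 + 0.5505*x + 21.114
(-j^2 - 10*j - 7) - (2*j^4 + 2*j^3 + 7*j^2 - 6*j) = -2*j^4 - 2*j^3 - 8*j^2 - 4*j - 7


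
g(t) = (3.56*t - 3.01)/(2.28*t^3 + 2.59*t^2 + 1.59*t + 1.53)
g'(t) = (3.56*t - 3.01)*(-6.84*t^2 - 5.18*t - 1.59)/(2.28*t^3 + 2.59*t^2 + 1.59*t + 1.53)^2 + 3.56/(2.28*t^3 + 2.59*t^2 + 1.59*t + 1.53) = (-16.2336*t^3 + 11.368*t^2 + 15.5918*t + 10.2327)/(5.1984*t^6 + 11.8104*t^5 + 13.9585*t^4 + 15.213*t^3 + 10.4535*t^2 + 4.8654*t + 2.3409)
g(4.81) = 0.04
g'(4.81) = -0.01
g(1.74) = 0.13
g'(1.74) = -0.02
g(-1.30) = 6.53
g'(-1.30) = 32.81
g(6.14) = 0.03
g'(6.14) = -0.01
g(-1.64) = 2.12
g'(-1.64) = 5.00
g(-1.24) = 9.21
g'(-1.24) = 60.49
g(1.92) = 0.13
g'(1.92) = -0.04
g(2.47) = 0.10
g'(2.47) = -0.04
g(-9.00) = 0.02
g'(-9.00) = 0.01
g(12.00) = 0.01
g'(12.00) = -0.00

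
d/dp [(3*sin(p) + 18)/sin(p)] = -18*cos(p)/sin(p)^2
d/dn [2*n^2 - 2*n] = 4*n - 2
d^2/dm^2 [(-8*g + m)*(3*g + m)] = 2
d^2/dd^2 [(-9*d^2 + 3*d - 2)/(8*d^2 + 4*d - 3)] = 2*(480*d^3 - 1032*d^2 + 24*d - 125)/(512*d^6 + 768*d^5 - 192*d^4 - 512*d^3 + 72*d^2 + 108*d - 27)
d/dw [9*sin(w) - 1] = 9*cos(w)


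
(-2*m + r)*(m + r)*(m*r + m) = -2*m^3*r - 2*m^3 - m^2*r^2 - m^2*r + m*r^3 + m*r^2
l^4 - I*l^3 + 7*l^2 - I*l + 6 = (l - 3*I)*(l - I)*(l + I)*(l + 2*I)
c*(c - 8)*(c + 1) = c^3 - 7*c^2 - 8*c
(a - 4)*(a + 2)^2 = a^3 - 12*a - 16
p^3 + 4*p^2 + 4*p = p*(p + 2)^2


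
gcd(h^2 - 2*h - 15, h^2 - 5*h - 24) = h + 3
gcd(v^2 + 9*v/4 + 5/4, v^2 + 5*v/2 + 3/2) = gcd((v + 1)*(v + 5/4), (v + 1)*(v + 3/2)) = v + 1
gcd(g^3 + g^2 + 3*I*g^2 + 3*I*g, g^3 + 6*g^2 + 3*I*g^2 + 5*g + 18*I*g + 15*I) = g^2 + g*(1 + 3*I) + 3*I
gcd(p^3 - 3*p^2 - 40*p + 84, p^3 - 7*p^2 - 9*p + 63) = p - 7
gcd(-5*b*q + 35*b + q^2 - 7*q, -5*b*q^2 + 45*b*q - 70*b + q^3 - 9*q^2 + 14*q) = -5*b*q + 35*b + q^2 - 7*q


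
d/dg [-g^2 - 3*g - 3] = -2*g - 3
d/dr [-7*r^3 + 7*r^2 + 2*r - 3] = -21*r^2 + 14*r + 2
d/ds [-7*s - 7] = -7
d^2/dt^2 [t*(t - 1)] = 2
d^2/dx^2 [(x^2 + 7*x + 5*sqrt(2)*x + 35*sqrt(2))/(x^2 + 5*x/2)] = 4*(18*x^3 + 20*sqrt(2)*x^3 + 420*sqrt(2)*x^2 + 1050*sqrt(2)*x + 875*sqrt(2))/(x^3*(8*x^3 + 60*x^2 + 150*x + 125))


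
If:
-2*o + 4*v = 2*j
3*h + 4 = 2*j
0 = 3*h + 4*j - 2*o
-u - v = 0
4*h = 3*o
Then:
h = -24/19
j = 2/19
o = -32/19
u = 15/19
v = -15/19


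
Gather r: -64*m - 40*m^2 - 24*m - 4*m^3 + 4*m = -4*m^3 - 40*m^2 - 84*m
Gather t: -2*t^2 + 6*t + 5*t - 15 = -2*t^2 + 11*t - 15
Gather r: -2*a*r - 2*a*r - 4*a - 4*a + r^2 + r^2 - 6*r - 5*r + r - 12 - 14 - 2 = -8*a + 2*r^2 + r*(-4*a - 10) - 28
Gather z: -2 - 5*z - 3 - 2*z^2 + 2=-2*z^2 - 5*z - 3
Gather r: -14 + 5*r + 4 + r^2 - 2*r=r^2 + 3*r - 10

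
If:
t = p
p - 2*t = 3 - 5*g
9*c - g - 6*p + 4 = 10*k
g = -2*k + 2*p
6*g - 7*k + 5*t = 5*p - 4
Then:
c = 1148/459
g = 50/51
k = 24/17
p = 97/51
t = 97/51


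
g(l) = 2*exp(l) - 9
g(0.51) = -5.67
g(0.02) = -6.96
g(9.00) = 16197.17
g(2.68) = 20.17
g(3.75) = 76.04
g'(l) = 2*exp(l)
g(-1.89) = -8.70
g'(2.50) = 24.36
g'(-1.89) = 0.30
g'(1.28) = 7.19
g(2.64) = 19.03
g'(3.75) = 85.04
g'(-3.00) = 0.10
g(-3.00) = -8.90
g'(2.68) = 29.17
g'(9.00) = 16206.17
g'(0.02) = 2.04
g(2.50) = 15.36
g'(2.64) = 28.03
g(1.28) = -1.81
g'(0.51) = 3.33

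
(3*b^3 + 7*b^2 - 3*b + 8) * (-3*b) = -9*b^4 - 21*b^3 + 9*b^2 - 24*b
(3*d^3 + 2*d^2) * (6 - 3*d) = -9*d^4 + 12*d^3 + 12*d^2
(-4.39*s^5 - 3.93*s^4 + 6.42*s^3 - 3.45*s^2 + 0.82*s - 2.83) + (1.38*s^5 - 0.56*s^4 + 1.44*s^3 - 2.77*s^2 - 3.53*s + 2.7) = -3.01*s^5 - 4.49*s^4 + 7.86*s^3 - 6.22*s^2 - 2.71*s - 0.13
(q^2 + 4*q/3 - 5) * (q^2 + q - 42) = q^4 + 7*q^3/3 - 137*q^2/3 - 61*q + 210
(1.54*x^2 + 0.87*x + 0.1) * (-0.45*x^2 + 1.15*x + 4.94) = -0.693*x^4 + 1.3795*x^3 + 8.5631*x^2 + 4.4128*x + 0.494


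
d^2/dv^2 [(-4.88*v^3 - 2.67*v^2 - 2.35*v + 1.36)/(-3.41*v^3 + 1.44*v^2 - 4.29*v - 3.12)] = (1.13686837721616e-13*v^7 + 110.019558*v^6 - 264.377982*v^5 - 1116.393762*v^4 - 93.3907740000001*v^3 + 27.5637599999999*v^2 + 485.5968*v - 73.206432)/(39.651821*v^9 - 50.233392*v^8 + 170.866575*v^7 - 20.540664*v^6 + 123.038487*v^5 + 213.756192*v^4 + 62.891829*v^3 + 130.209768*v^2 + 125.281728*v + 30.371328)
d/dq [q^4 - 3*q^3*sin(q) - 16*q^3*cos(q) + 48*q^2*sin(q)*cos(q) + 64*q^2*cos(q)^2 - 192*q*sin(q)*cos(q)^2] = 16*q^3*sin(q) - 3*q^3*cos(q) + 4*q^3 - 9*q^2*sin(q) - 64*q^2*sin(2*q) - 48*q^2*cos(q) + 48*q^2*cos(2*q) + 48*q*sin(2*q) - 48*q*cos(q) + 64*q*cos(2*q) - 144*q*cos(3*q) + 64*q - 48*sin(q) - 48*sin(3*q)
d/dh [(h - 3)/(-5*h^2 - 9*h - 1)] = (-5*h^2 - 9*h + (h - 3)*(10*h + 9) - 1)/(5*h^2 + 9*h + 1)^2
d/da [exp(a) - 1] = exp(a)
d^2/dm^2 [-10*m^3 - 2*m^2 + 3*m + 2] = -60*m - 4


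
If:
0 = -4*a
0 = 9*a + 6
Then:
No Solution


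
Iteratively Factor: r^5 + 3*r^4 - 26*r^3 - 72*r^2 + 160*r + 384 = (r - 3)*(r^4 + 6*r^3 - 8*r^2 - 96*r - 128) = (r - 3)*(r + 4)*(r^3 + 2*r^2 - 16*r - 32) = (r - 3)*(r + 2)*(r + 4)*(r^2 - 16) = (r - 4)*(r - 3)*(r + 2)*(r + 4)*(r + 4)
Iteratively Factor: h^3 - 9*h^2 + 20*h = (h - 5)*(h^2 - 4*h) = (h - 5)*(h - 4)*(h)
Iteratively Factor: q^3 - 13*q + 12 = (q + 4)*(q^2 - 4*q + 3) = (q - 3)*(q + 4)*(q - 1)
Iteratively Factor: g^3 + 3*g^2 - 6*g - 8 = (g + 1)*(g^2 + 2*g - 8) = (g + 1)*(g + 4)*(g - 2)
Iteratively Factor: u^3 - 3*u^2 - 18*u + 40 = (u - 5)*(u^2 + 2*u - 8) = (u - 5)*(u + 4)*(u - 2)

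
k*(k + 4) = k^2 + 4*k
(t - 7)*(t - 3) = t^2 - 10*t + 21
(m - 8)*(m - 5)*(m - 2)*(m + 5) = m^4 - 10*m^3 - 9*m^2 + 250*m - 400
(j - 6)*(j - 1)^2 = j^3 - 8*j^2 + 13*j - 6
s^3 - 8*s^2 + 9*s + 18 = (s - 6)*(s - 3)*(s + 1)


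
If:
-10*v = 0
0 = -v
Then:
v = 0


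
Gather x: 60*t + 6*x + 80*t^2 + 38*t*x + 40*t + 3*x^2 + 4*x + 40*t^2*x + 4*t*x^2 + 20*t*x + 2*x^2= 80*t^2 + 100*t + x^2*(4*t + 5) + x*(40*t^2 + 58*t + 10)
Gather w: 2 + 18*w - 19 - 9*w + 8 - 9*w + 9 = 0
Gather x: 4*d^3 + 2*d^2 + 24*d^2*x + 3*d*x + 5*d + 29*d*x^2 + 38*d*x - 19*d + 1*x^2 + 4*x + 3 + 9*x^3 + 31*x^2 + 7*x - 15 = 4*d^3 + 2*d^2 - 14*d + 9*x^3 + x^2*(29*d + 32) + x*(24*d^2 + 41*d + 11) - 12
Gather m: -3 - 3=-6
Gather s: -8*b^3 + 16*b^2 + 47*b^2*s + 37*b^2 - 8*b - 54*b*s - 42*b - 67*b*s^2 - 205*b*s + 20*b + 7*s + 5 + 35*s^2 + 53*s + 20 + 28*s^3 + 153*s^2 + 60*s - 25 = -8*b^3 + 53*b^2 - 30*b + 28*s^3 + s^2*(188 - 67*b) + s*(47*b^2 - 259*b + 120)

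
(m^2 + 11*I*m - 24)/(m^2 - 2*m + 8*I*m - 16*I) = (m + 3*I)/(m - 2)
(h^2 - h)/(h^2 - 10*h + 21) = h*(h - 1)/(h^2 - 10*h + 21)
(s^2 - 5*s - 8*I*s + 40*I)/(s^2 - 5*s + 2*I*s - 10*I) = (s - 8*I)/(s + 2*I)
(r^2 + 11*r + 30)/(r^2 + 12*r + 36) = (r + 5)/(r + 6)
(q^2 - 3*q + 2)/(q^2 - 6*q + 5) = (q - 2)/(q - 5)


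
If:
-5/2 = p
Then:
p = -5/2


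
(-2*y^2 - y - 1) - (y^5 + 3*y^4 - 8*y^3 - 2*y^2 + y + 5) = -y^5 - 3*y^4 + 8*y^3 - 2*y - 6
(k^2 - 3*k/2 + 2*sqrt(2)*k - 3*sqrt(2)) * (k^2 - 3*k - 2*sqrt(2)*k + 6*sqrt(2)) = k^4 - 9*k^3/2 - 7*k^2/2 + 36*k - 36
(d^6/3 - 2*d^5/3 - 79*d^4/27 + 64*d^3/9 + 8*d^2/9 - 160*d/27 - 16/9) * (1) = d^6/3 - 2*d^5/3 - 79*d^4/27 + 64*d^3/9 + 8*d^2/9 - 160*d/27 - 16/9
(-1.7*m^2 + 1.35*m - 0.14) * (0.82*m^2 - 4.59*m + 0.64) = -1.394*m^4 + 8.91*m^3 - 7.3993*m^2 + 1.5066*m - 0.0896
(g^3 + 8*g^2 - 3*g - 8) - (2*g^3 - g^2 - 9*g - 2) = -g^3 + 9*g^2 + 6*g - 6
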